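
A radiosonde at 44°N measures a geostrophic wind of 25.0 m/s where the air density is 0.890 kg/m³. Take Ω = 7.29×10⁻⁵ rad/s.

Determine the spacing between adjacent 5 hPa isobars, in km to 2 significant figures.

220 km

Coriolis parameter at 44°N:
f = 2Ω sin φ = 2 × 7.29×10⁻⁵ × sin 44° = 1.01×10⁻⁴ s⁻¹
Geostrophic balance rearranged: |∂P/∂n| = f ρ V_g
|∂P/∂n| = 1.01×10⁻⁴ × 0.890 × 25.0 = 2.25×10⁻³ Pa/m
Isobar spacing: Δn = ΔP/|∂P/∂n| = 500 Pa / 2.25×10⁻³ Pa/m = 221876 m ≈ 220 km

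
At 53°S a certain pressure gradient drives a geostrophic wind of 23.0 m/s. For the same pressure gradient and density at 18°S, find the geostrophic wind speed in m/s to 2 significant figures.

59 m/s

With the same pressure gradient and density, V_g ∝ 1/f ∝ 1/sin φ.
V₂ = V₁ · sin φ₁ / sin φ₂ = 23.0 × sin 53° / sin 18°
V₂ = 23.0 × 0.7986/0.3090 = 59 m/s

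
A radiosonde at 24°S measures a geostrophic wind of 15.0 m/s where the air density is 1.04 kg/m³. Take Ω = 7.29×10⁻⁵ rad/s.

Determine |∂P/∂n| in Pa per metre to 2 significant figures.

Coriolis parameter at 24°S:
f = 2Ω sin φ = 2 × 7.29×10⁻⁵ × sin 24° = 5.93×10⁻⁵ s⁻¹
Geostrophic balance rearranged: |∂P/∂n| = f ρ V_g
|∂P/∂n| = 5.93×10⁻⁵ × 1.04 × 15.0 = 9.25×10⁻⁴ Pa/m

9.3×10⁻⁴ Pa/m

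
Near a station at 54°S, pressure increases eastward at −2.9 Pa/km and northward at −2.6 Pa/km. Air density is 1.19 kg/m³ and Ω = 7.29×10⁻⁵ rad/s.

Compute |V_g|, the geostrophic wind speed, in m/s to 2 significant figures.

28 m/s

Coriolis parameter at 54°S:
f = 2Ω sin φ = 2 × 7.29×10⁻⁵ × sin 54° = 1.18×10⁻⁴ s⁻¹
In the Southern Hemisphere f is negative: f = −1.18×10⁻⁴ s⁻¹.
Component geostrophic relations (x east, y north):
u_g = −(1/(fρ)) ∂P/∂y,  v_g = (1/(fρ)) ∂P/∂x
u_g = −(−2.6×10⁻³)/(−1.18×10⁻⁴ × 1.19) = −18.5 m/s;  v_g = (−2.9×10⁻³)/(−1.18×10⁻⁴ × 1.19) = 20.7 m/s
|V_g| = √(u_g² + v_g²) = 27.7 m/s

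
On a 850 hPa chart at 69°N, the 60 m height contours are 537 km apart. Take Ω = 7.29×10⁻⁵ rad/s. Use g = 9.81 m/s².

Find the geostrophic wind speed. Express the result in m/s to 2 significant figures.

8.1 m/s

Coriolis parameter at 69°N:
f = 2Ω sin φ = 2 × 7.29×10⁻⁵ × sin 69° = 1.36×10⁻⁴ s⁻¹
Height gradient: |∂Z/∂n| = 60 m / 537000 m = 1.12×10⁻⁴
On a pressure surface, geostrophic balance gives V_g = (g/f)|∂Z/∂n|:
V_g = 9.81 × 1.12×10⁻⁴ / 1.36×10⁻⁴ = 8.05 m/s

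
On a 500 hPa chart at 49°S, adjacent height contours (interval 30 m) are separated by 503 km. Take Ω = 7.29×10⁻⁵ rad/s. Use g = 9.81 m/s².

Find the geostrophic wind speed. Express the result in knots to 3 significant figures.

Coriolis parameter at 49°S:
f = 2Ω sin φ = 2 × 7.29×10⁻⁵ × sin 49° = 1.10×10⁻⁴ s⁻¹
Height gradient: |∂Z/∂n| = 30 m / 503000 m = 5.96×10⁻⁵
On a pressure surface, geostrophic balance gives V_g = (g/f)|∂Z/∂n|:
V_g = 9.81 × 5.96×10⁻⁵ / 1.10×10⁻⁴ = 5.32 m/s
Converting: 5.32 m/s × 1.944 = 10.3 knots

10.3 knots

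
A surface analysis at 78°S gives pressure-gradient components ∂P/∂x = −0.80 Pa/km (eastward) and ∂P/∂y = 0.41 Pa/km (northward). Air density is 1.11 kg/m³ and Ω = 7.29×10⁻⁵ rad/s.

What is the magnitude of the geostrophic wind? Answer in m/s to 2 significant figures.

Coriolis parameter at 78°S:
f = 2Ω sin φ = 2 × 7.29×10⁻⁵ × sin 78° = 1.43×10⁻⁴ s⁻¹
In the Southern Hemisphere f is negative: f = −1.43×10⁻⁴ s⁻¹.
Component geostrophic relations (x east, y north):
u_g = −(1/(fρ)) ∂P/∂y,  v_g = (1/(fρ)) ∂P/∂x
u_g = −(0.41×10⁻³)/(−1.43×10⁻⁴ × 1.11) = 2.59 m/s;  v_g = (−0.80×10⁻³)/(−1.43×10⁻⁴ × 1.11) = 5.05 m/s
|V_g| = √(u_g² + v_g²) = 5.68 m/s

5.7 m/s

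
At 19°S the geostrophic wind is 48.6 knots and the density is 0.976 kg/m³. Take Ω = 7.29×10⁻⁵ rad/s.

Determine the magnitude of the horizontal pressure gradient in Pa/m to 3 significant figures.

1.16×10⁻³ Pa/m

Coriolis parameter at 19°S:
f = 2Ω sin φ = 2 × 7.29×10⁻⁵ × sin 19° = 4.75×10⁻⁵ s⁻¹
Wind speed in SI: 48.6 knots = 25.0 m/s
Geostrophic balance rearranged: |∂P/∂n| = f ρ V_g
|∂P/∂n| = 4.75×10⁻⁵ × 0.976 × 25.0 = 1.16×10⁻³ Pa/m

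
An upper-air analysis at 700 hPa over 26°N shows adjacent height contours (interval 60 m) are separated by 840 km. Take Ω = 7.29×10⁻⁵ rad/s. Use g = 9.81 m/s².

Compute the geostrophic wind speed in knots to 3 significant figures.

Coriolis parameter at 26°N:
f = 2Ω sin φ = 2 × 7.29×10⁻⁵ × sin 26° = 6.39×10⁻⁵ s⁻¹
Height gradient: |∂Z/∂n| = 60 m / 840000 m = 7.14×10⁻⁵
On a pressure surface, geostrophic balance gives V_g = (g/f)|∂Z/∂n|:
V_g = 9.81 × 7.14×10⁻⁵ / 6.39×10⁻⁵ = 11.0 m/s
Converting: 11.0 m/s × 1.944 = 21.3 knots

21.3 knots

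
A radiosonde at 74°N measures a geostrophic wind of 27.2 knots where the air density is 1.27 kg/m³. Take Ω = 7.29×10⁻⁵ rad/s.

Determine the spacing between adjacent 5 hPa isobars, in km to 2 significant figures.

Coriolis parameter at 74°N:
f = 2Ω sin φ = 2 × 7.29×10⁻⁵ × sin 74° = 1.40×10⁻⁴ s⁻¹
Wind speed in SI: 27.2 knots = 14.0 m/s
Geostrophic balance rearranged: |∂P/∂n| = f ρ V_g
|∂P/∂n| = 1.40×10⁻⁴ × 1.27 × 14.0 = 2.49×10⁻³ Pa/m
Isobar spacing: Δn = ΔP/|∂P/∂n| = 500 Pa / 2.49×10⁻³ Pa/m = 200752 m ≈ 200 km

200 km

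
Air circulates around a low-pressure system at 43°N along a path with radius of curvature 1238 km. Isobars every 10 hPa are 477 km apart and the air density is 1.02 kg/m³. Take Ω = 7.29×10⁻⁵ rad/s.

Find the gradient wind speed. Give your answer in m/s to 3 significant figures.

Coriolis parameter at 43°N:
f = 2Ω sin φ = 2 × 7.29×10⁻⁵ × sin 43° = 9.94×10⁻⁵ s⁻¹
Pressure gradient: |∂P/∂n| = 1000 Pa / 477000 m = 2.10×10⁻³ Pa/m
Geostrophic speed: V_g = |∂P/∂n|/(fρ) = 2.10×10⁻³/(9.94×10⁻⁵ × 1.02) = 20.7 m/s
Around a low, centrifugal force acts outward with Coriolis, so pressure-gradient force balances both:
(1/ρ)|∂P/∂n| = fV + V²/R  →  V² + fR·V − fR·V_g = 0
With fR = 9.94×10⁻⁵ × 1238×10³ m = 123 m/s:
V = [−fR + √((fR)² + 4 fR V_g)]/2 = [−123 + √(123² + 4×123×20.7)]/2 = 18 m/s
Subgeostrophic (V < V_g = 20.7 m/s), as expected around a low.

18.0 m/s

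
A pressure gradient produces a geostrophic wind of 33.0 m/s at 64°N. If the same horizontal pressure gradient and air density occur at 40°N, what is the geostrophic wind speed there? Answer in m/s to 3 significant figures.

With the same pressure gradient and density, V_g ∝ 1/f ∝ 1/sin φ.
V₂ = V₁ · sin φ₁ / sin φ₂ = 33.0 × sin 64° / sin 40°
V₂ = 33.0 × 0.8988/0.6428 = 46.1 m/s

46.1 m/s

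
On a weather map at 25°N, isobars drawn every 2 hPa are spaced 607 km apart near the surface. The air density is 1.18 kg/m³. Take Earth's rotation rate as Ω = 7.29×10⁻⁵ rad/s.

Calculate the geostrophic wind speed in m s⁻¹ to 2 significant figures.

Coriolis parameter at 25°N:
f = 2Ω sin φ = 2 × 7.29×10⁻⁵ × sin 25° = 6.16×10⁻⁵ s⁻¹
Pressure gradient: |∂P/∂n| = 200 Pa / 607000 m = 3.29×10⁻⁴ Pa/m
Geostrophic balance (pressure-gradient force = Coriolis force):
V_g = (1/(fρ)) |∂P/∂n| = 3.29×10⁻⁴ / (6.16×10⁻⁵ × 1.18) = 4.53 m/s

4.5 m s⁻¹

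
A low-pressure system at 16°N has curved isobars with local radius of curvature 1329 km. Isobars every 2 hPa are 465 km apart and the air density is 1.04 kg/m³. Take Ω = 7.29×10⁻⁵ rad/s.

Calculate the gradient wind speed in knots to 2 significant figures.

17 knots

Coriolis parameter at 16°N:
f = 2Ω sin φ = 2 × 7.29×10⁻⁵ × sin 16° = 4.02×10⁻⁵ s⁻¹
Pressure gradient: |∂P/∂n| = 200 Pa / 465000 m = 4.30×10⁻⁴ Pa/m
Geostrophic speed: V_g = |∂P/∂n|/(fρ) = 4.30×10⁻⁴/(4.02×10⁻⁵ × 1.04) = 10.3 m/s
Around a low, centrifugal force acts outward with Coriolis, so pressure-gradient force balances both:
(1/ρ)|∂P/∂n| = fV + V²/R  →  V² + fR·V − fR·V_g = 0
With fR = 4.02×10⁻⁵ × 1329×10³ m = 53.4 m/s:
V = [−fR + √((fR)² + 4 fR V_g)]/2 = [−53.4 + √(53.4² + 4×53.4×10.3)]/2 = 8.83 m/s
Subgeostrophic (V < V_g = 10.3 m/s), as expected around a low.
Converting: 8.83 m/s × 1.944 = 17 knots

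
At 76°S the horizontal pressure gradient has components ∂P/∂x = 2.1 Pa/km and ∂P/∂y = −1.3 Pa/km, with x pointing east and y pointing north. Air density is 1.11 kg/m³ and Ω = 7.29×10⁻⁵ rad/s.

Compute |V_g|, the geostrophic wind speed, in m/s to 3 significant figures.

Coriolis parameter at 76°S:
f = 2Ω sin φ = 2 × 7.29×10⁻⁵ × sin 76° = 1.41×10⁻⁴ s⁻¹
In the Southern Hemisphere f is negative: f = −1.41×10⁻⁴ s⁻¹.
Component geostrophic relations (x east, y north):
u_g = −(1/(fρ)) ∂P/∂y,  v_g = (1/(fρ)) ∂P/∂x
u_g = −(−1.3×10⁻³)/(−1.41×10⁻⁴ × 1.11) = −8.28 m/s;  v_g = (2.1×10⁻³)/(−1.41×10⁻⁴ × 1.11) = −13.4 m/s
|V_g| = √(u_g² + v_g²) = 15.7 m/s

15.7 m/s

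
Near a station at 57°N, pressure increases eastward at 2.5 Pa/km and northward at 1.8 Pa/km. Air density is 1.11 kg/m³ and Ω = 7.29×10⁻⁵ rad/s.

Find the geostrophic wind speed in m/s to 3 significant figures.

22.7 m/s

Coriolis parameter at 57°N:
f = 2Ω sin φ = 2 × 7.29×10⁻⁵ × sin 57° = 1.22×10⁻⁴ s⁻¹
Component geostrophic relations (x east, y north):
u_g = −(1/(fρ)) ∂P/∂y,  v_g = (1/(fρ)) ∂P/∂x
u_g = −(1.8×10⁻³)/(1.22×10⁻⁴ × 1.11) = −13.3 m/s;  v_g = (2.5×10⁻³)/(1.22×10⁻⁴ × 1.11) = 18.4 m/s
|V_g| = √(u_g² + v_g²) = 22.7 m/s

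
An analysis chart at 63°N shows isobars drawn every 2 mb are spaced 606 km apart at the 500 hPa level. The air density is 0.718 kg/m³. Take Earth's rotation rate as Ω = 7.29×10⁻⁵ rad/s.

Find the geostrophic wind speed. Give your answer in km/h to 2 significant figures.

Coriolis parameter at 63°N:
f = 2Ω sin φ = 2 × 7.29×10⁻⁵ × sin 63° = 1.30×10⁻⁴ s⁻¹
Pressure gradient: |∂P/∂n| = 200 Pa / 606000 m = 3.30×10⁻⁴ Pa/m
Geostrophic balance (pressure-gradient force = Coriolis force):
V_g = (1/(fρ)) |∂P/∂n| = 3.30×10⁻⁴ / (1.30×10⁻⁴ × 0.718) = 3.54 m/s
Converting: 3.54 m/s × 3.6 = 13 km/h

13 km/h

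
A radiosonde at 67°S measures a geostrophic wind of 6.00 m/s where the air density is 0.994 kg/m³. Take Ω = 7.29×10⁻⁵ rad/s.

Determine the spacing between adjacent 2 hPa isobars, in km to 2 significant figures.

Coriolis parameter at 67°S:
f = 2Ω sin φ = 2 × 7.29×10⁻⁵ × sin 67° = 1.34×10⁻⁴ s⁻¹
Geostrophic balance rearranged: |∂P/∂n| = f ρ V_g
|∂P/∂n| = 1.34×10⁻⁴ × 0.994 × 6.00 = 8.00×10⁻⁴ Pa/m
Isobar spacing: Δn = ΔP/|∂P/∂n| = 200 Pa / 8.00×10⁻⁴ Pa/m = 249867 m ≈ 250 km

250 km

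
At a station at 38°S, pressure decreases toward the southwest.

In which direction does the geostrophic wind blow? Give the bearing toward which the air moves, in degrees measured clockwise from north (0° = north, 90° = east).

135°

The pressure-gradient force points toward the southwest (bearing 225°).
Geostrophic balance: in the Southern Hemisphere the Coriolis force deflects motion to the left, so the geostrophic wind blows 90° to the left of the pressure-gradient force (low pressure on the right).
Rotating 225° by 90° counterclockwise gives 135° — the wind blows toward the southeast.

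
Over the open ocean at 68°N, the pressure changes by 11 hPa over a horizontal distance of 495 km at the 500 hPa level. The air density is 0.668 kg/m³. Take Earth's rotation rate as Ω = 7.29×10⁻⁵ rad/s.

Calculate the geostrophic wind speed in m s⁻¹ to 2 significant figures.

Coriolis parameter at 68°N:
f = 2Ω sin φ = 2 × 7.29×10⁻⁵ × sin 68° = 1.35×10⁻⁴ s⁻¹
Pressure gradient: |∂P/∂n| = 1100 Pa / 495000 m = 2.22×10⁻³ Pa/m
Geostrophic balance (pressure-gradient force = Coriolis force):
V_g = (1/(fρ)) |∂P/∂n| = 2.22×10⁻³ / (1.35×10⁻⁴ × 0.668) = 24.6 m/s

25 m s⁻¹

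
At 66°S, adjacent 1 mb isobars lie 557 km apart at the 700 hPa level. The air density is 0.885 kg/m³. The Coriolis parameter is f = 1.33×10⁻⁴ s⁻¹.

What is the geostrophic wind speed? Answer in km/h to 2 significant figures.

Pressure gradient: |∂P/∂n| = 100 Pa / 557000 m = 1.80×10⁻⁴ Pa/m
Geostrophic balance (pressure-gradient force = Coriolis force):
V_g = (1/(fρ)) |∂P/∂n| = 1.80×10⁻⁴ / (1.33×10⁻⁴ × 0.885) = 1.53 m/s
Converting: 1.53 m/s × 3.6 = 5.5 km/h

5.5 km/h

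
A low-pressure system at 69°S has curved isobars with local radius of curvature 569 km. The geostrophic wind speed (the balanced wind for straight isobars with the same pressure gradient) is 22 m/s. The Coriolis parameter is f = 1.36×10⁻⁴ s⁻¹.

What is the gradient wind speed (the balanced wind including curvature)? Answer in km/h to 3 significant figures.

64.3 km/h

Around a low, centrifugal force acts outward with Coriolis, so pressure-gradient force balances both:
(1/ρ)|∂P/∂n| = fV + V²/R  →  V² + fR·V − fR·V_g = 0
With fR = 1.36×10⁻⁴ × 569×10³ m = 77.4 m/s:
V = [−fR + √((fR)² + 4 fR V_g)]/2 = [−77.4 + √(77.4² + 4×77.4×22)]/2 = 17.9 m/s
Subgeostrophic (V < V_g = 22 m/s), as expected around a low.
Converting: 17.9 m/s × 3.6 = 64.3 km/h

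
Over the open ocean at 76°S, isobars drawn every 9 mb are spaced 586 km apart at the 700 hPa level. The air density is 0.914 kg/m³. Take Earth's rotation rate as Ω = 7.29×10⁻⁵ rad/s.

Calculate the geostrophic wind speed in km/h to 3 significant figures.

Coriolis parameter at 76°S:
f = 2Ω sin φ = 2 × 7.29×10⁻⁵ × sin 76° = 1.41×10⁻⁴ s⁻¹
Pressure gradient: |∂P/∂n| = 900 Pa / 586000 m = 1.54×10⁻³ Pa/m
Geostrophic balance (pressure-gradient force = Coriolis force):
V_g = (1/(fρ)) |∂P/∂n| = 1.54×10⁻³ / (1.41×10⁻⁴ × 0.914) = 11.9 m/s
Converting: 11.9 m/s × 3.6 = 42.8 km/h

42.8 km/h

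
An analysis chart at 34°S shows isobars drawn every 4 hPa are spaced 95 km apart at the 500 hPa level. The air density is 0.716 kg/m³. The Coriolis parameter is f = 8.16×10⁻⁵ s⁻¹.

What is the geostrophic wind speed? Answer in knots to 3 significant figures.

Pressure gradient: |∂P/∂n| = 400 Pa / 95000 m = 4.21×10⁻³ Pa/m
Geostrophic balance (pressure-gradient force = Coriolis force):
V_g = (1/(fρ)) |∂P/∂n| = 4.21×10⁻³ / (8.16×10⁻⁵ × 0.716) = 72.1 m/s
Converting: 72.1 m/s × 1.944 = 140 knots

140 knots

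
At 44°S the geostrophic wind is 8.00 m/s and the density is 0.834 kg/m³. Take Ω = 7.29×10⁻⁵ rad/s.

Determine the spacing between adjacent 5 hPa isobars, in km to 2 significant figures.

Coriolis parameter at 44°S:
f = 2Ω sin φ = 2 × 7.29×10⁻⁵ × sin 44° = 1.01×10⁻⁴ s⁻¹
Geostrophic balance rearranged: |∂P/∂n| = f ρ V_g
|∂P/∂n| = 1.01×10⁻⁴ × 0.834 × 8.00 = 6.76×10⁻⁴ Pa/m
Isobar spacing: Δn = ΔP/|∂P/∂n| = 500 Pa / 6.76×10⁻⁴ Pa/m = 739921 m ≈ 740 km

740 km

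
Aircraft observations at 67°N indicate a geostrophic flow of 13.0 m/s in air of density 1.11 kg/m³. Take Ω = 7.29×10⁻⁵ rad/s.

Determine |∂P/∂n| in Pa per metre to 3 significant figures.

1.94×10⁻³ Pa/m

Coriolis parameter at 67°N:
f = 2Ω sin φ = 2 × 7.29×10⁻⁵ × sin 67° = 1.34×10⁻⁴ s⁻¹
Geostrophic balance rearranged: |∂P/∂n| = f ρ V_g
|∂P/∂n| = 1.34×10⁻⁴ × 1.11 × 13.0 = 1.94×10⁻³ Pa/m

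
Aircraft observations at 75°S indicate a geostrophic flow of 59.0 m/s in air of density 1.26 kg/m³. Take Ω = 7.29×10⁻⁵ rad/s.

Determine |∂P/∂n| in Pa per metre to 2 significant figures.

Coriolis parameter at 75°S:
f = 2Ω sin φ = 2 × 7.29×10⁻⁵ × sin 75° = 1.41×10⁻⁴ s⁻¹
Geostrophic balance rearranged: |∂P/∂n| = f ρ V_g
|∂P/∂n| = 1.41×10⁻⁴ × 1.26 × 59.0 = 1.05×10⁻² Pa/m

1.0×10⁻² Pa/m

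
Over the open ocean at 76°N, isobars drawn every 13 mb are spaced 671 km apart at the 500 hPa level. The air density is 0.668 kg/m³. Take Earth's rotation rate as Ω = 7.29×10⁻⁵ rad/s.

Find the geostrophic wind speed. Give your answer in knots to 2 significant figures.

40 knots

Coriolis parameter at 76°N:
f = 2Ω sin φ = 2 × 7.29×10⁻⁵ × sin 76° = 1.41×10⁻⁴ s⁻¹
Pressure gradient: |∂P/∂n| = 1300 Pa / 671000 m = 1.94×10⁻³ Pa/m
Geostrophic balance (pressure-gradient force = Coriolis force):
V_g = (1/(fρ)) |∂P/∂n| = 1.94×10⁻³ / (1.41×10⁻⁴ × 0.668) = 20.5 m/s
Converting: 20.5 m/s × 1.944 = 40 knots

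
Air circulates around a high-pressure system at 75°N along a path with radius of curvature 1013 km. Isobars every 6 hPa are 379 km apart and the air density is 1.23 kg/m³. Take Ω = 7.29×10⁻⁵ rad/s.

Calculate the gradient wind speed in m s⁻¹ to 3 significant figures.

Coriolis parameter at 75°N:
f = 2Ω sin φ = 2 × 7.29×10⁻⁵ × sin 75° = 1.41×10⁻⁴ s⁻¹
Pressure gradient: |∂P/∂n| = 600 Pa / 379000 m = 1.58×10⁻³ Pa/m
Geostrophic speed: V_g = |∂P/∂n|/(fρ) = 1.58×10⁻³/(1.41×10⁻⁴ × 1.23) = 9.14 m/s
Around a high, pressure-gradient force acts outward with centrifugal, so Coriolis balances both:
fV = (1/ρ)|∂P/∂n| + V²/R  →  V² − fR·V + fR·V_g = 0
With fR = 1.41×10⁻⁴ × 1013×10³ m = 143 m/s:
V = [fR − √((fR)² − 4 fR V_g)]/2 = [143 − √(143² − 4×143×9.14)]/2 = 9.81 m/s
Supergeostrophic (V > V_g = 9.14 m/s), as expected around a high.

9.81 m s⁻¹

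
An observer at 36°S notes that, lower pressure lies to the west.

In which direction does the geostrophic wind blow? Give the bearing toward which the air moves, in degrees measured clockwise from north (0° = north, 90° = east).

The pressure-gradient force points toward the west (bearing 270°).
Geostrophic balance: in the Southern Hemisphere the Coriolis force deflects motion to the left, so the geostrophic wind blows 90° to the left of the pressure-gradient force (low pressure on the right).
Rotating 270° by 90° counterclockwise gives 180° — the wind blows toward the south.

180°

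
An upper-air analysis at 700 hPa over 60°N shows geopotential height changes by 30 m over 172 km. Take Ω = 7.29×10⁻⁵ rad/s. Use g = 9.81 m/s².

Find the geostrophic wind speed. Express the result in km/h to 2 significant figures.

Coriolis parameter at 60°N:
f = 2Ω sin φ = 2 × 7.29×10⁻⁵ × sin 60° = 1.26×10⁻⁴ s⁻¹
Height gradient: |∂Z/∂n| = 30 m / 172000 m = 1.74×10⁻⁴
On a pressure surface, geostrophic balance gives V_g = (g/f)|∂Z/∂n|:
V_g = 9.81 × 1.74×10⁻⁴ / 1.26×10⁻⁴ = 13.6 m/s
Converting: 13.6 m/s × 3.6 = 49 km/h

49 km/h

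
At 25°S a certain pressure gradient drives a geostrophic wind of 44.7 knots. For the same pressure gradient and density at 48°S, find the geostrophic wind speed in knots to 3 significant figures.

With the same pressure gradient and density, V_g ∝ 1/f ∝ 1/sin φ.
V₂ = V₁ · sin φ₁ / sin φ₂ = 44.7 × sin 25° / sin 48°
V₂ = 44.7 × 0.4226/0.7431 = 25.4 knots

25.4 knots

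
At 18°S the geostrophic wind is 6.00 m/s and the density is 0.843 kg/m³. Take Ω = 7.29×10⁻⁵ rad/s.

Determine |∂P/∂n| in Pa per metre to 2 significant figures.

Coriolis parameter at 18°S:
f = 2Ω sin φ = 2 × 7.29×10⁻⁵ × sin 18° = 4.51×10⁻⁵ s⁻¹
Geostrophic balance rearranged: |∂P/∂n| = f ρ V_g
|∂P/∂n| = 4.51×10⁻⁵ × 0.843 × 6.00 = 2.28×10⁻⁴ Pa/m

2.3×10⁻⁴ Pa/m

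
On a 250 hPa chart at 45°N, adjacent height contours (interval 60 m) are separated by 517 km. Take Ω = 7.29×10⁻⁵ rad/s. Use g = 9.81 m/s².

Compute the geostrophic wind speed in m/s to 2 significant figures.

Coriolis parameter at 45°N:
f = 2Ω sin φ = 2 × 7.29×10⁻⁵ × sin 45° = 1.03×10⁻⁴ s⁻¹
Height gradient: |∂Z/∂n| = 60 m / 517000 m = 1.16×10⁻⁴
On a pressure surface, geostrophic balance gives V_g = (g/f)|∂Z/∂n|:
V_g = 9.81 × 1.16×10⁻⁴ / 1.03×10⁻⁴ = 11.0 m/s

11 m/s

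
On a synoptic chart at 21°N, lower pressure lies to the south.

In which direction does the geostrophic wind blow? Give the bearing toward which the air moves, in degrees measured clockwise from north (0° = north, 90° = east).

270°

The pressure-gradient force points toward the south (bearing 180°).
Geostrophic balance: in the Northern Hemisphere the Coriolis force deflects motion to the right, so the geostrophic wind blows 90° to the right of the pressure-gradient force (low pressure on the left).
Rotating 180° by 90° clockwise gives 270° — the wind blows toward the west.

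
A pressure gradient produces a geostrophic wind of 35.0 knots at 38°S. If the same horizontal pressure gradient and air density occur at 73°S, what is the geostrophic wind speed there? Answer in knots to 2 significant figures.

23 knots

With the same pressure gradient and density, V_g ∝ 1/f ∝ 1/sin φ.
V₂ = V₁ · sin φ₁ / sin φ₂ = 35.0 × sin 38° / sin 73°
V₂ = 35.0 × 0.6157/0.9563 = 23 knots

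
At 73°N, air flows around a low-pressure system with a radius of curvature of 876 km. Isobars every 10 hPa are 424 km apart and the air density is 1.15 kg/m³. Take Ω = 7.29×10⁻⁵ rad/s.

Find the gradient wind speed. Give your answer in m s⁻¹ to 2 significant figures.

Coriolis parameter at 73°N:
f = 2Ω sin φ = 2 × 7.29×10⁻⁵ × sin 73° = 1.39×10⁻⁴ s⁻¹
Pressure gradient: |∂P/∂n| = 1000 Pa / 424000 m = 2.36×10⁻³ Pa/m
Geostrophic speed: V_g = |∂P/∂n|/(fρ) = 2.36×10⁻³/(1.39×10⁻⁴ × 1.15) = 14.7 m/s
Around a low, centrifugal force acts outward with Coriolis, so pressure-gradient force balances both:
(1/ρ)|∂P/∂n| = fV + V²/R  →  V² + fR·V − fR·V_g = 0
With fR = 1.39×10⁻⁴ × 876×10³ m = 122 m/s:
V = [−fR + √((fR)² + 4 fR V_g)]/2 = [−122 + √(122² + 4×122×14.7)]/2 = 13.3 m/s
Subgeostrophic (V < V_g = 14.7 m/s), as expected around a low.

13 m s⁻¹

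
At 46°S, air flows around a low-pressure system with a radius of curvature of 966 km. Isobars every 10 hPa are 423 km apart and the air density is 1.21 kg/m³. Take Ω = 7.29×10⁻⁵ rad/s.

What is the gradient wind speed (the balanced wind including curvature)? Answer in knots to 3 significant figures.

31.3 knots

Coriolis parameter at 46°S:
f = 2Ω sin φ = 2 × 7.29×10⁻⁵ × sin 46° = 1.05×10⁻⁴ s⁻¹
Pressure gradient: |∂P/∂n| = 1000 Pa / 423000 m = 2.36×10⁻³ Pa/m
Geostrophic speed: V_g = |∂P/∂n|/(fρ) = 2.36×10⁻³/(1.05×10⁻⁴ × 1.21) = 18.6 m/s
Around a low, centrifugal force acts outward with Coriolis, so pressure-gradient force balances both:
(1/ρ)|∂P/∂n| = fV + V²/R  →  V² + fR·V − fR·V_g = 0
With fR = 1.05×10⁻⁴ × 966×10³ m = 101 m/s:
V = [−fR + √((fR)² + 4 fR V_g)]/2 = [−101 + √(101² + 4×101×18.6)]/2 = 16.1 m/s
Subgeostrophic (V < V_g = 18.6 m/s), as expected around a low.
Converting: 16.1 m/s × 1.944 = 31.3 knots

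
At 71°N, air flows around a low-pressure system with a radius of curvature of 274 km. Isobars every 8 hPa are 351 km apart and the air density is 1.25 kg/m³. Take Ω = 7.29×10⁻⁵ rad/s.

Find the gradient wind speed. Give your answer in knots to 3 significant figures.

Coriolis parameter at 71°N:
f = 2Ω sin φ = 2 × 7.29×10⁻⁵ × sin 71° = 1.38×10⁻⁴ s⁻¹
Pressure gradient: |∂P/∂n| = 800 Pa / 351000 m = 2.28×10⁻³ Pa/m
Geostrophic speed: V_g = |∂P/∂n|/(fρ) = 2.28×10⁻³/(1.38×10⁻⁴ × 1.25) = 13.2 m/s
Around a low, centrifugal force acts outward with Coriolis, so pressure-gradient force balances both:
(1/ρ)|∂P/∂n| = fV + V²/R  →  V² + fR·V − fR·V_g = 0
With fR = 1.38×10⁻⁴ × 274×10³ m = 37.8 m/s:
V = [−fR + √((fR)² + 4 fR V_g)]/2 = [−37.8 + √(37.8² + 4×37.8×13.2)]/2 = 10.4 m/s
Subgeostrophic (V < V_g = 13.2 m/s), as expected around a low.
Converting: 10.4 m/s × 1.944 = 20.2 knots

20.2 knots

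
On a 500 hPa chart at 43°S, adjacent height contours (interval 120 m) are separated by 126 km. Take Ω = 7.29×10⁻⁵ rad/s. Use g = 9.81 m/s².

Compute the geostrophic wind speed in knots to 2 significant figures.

180 knots

Coriolis parameter at 43°S:
f = 2Ω sin φ = 2 × 7.29×10⁻⁵ × sin 43° = 9.94×10⁻⁵ s⁻¹
Height gradient: |∂Z/∂n| = 120 m / 126000 m = 9.52×10⁻⁴
On a pressure surface, geostrophic balance gives V_g = (g/f)|∂Z/∂n|:
V_g = 9.81 × 9.52×10⁻⁴ / 9.94×10⁻⁵ = 94.0 m/s
Converting: 94.0 m/s × 1.944 = 180 knots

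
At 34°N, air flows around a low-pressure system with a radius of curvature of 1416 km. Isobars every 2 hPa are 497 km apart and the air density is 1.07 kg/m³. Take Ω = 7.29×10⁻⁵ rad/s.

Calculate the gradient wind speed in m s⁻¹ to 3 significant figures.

Coriolis parameter at 34°N:
f = 2Ω sin φ = 2 × 7.29×10⁻⁵ × sin 34° = 8.15×10⁻⁵ s⁻¹
Pressure gradient: |∂P/∂n| = 200 Pa / 497000 m = 4.02×10⁻⁴ Pa/m
Geostrophic speed: V_g = |∂P/∂n|/(fρ) = 4.02×10⁻⁴/(8.15×10⁻⁵ × 1.07) = 4.61 m/s
Around a low, centrifugal force acts outward with Coriolis, so pressure-gradient force balances both:
(1/ρ)|∂P/∂n| = fV + V²/R  →  V² + fR·V − fR·V_g = 0
With fR = 8.15×10⁻⁵ × 1416×10³ m = 115 m/s:
V = [−fR + √((fR)² + 4 fR V_g)]/2 = [−115 + √(115² + 4×115×4.61)]/2 = 4.44 m/s
Subgeostrophic (V < V_g = 4.61 m/s), as expected around a low.

4.44 m s⁻¹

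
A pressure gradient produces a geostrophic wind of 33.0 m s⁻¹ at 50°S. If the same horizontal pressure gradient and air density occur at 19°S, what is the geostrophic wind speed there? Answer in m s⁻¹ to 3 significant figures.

77.6 m s⁻¹

With the same pressure gradient and density, V_g ∝ 1/f ∝ 1/sin φ.
V₂ = V₁ · sin φ₁ / sin φ₂ = 33.0 × sin 50° / sin 19°
V₂ = 33.0 × 0.7660/0.3256 = 77.6 m s⁻¹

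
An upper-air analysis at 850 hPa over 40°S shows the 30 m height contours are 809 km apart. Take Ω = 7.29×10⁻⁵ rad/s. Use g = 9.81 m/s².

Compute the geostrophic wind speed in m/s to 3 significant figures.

Coriolis parameter at 40°S:
f = 2Ω sin φ = 2 × 7.29×10⁻⁵ × sin 40° = 9.37×10⁻⁵ s⁻¹
Height gradient: |∂Z/∂n| = 30 m / 809000 m = 3.71×10⁻⁵
On a pressure surface, geostrophic balance gives V_g = (g/f)|∂Z/∂n|:
V_g = 9.81 × 3.71×10⁻⁵ / 9.37×10⁻⁵ = 3.88 m/s

3.88 m/s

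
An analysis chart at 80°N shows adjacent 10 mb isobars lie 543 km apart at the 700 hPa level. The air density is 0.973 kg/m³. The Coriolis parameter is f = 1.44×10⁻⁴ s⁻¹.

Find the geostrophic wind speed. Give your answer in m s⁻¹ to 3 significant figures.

Pressure gradient: |∂P/∂n| = 1000 Pa / 543000 m = 1.84×10⁻³ Pa/m
Geostrophic balance (pressure-gradient force = Coriolis force):
V_g = (1/(fρ)) |∂P/∂n| = 1.84×10⁻³ / (1.44×10⁻⁴ × 0.973) = 13.1 m/s

13.1 m s⁻¹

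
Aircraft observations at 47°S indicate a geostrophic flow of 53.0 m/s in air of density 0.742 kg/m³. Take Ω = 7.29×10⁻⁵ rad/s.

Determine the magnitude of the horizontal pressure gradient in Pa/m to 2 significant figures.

4.2×10⁻³ Pa/m

Coriolis parameter at 47°S:
f = 2Ω sin φ = 2 × 7.29×10⁻⁵ × sin 47° = 1.07×10⁻⁴ s⁻¹
Geostrophic balance rearranged: |∂P/∂n| = f ρ V_g
|∂P/∂n| = 1.07×10⁻⁴ × 0.742 × 53.0 = 4.19×10⁻³ Pa/m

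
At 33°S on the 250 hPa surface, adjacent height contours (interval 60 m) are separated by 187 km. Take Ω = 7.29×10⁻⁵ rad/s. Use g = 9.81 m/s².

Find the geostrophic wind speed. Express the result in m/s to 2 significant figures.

40 m/s

Coriolis parameter at 33°S:
f = 2Ω sin φ = 2 × 7.29×10⁻⁵ × sin 33° = 7.94×10⁻⁵ s⁻¹
Height gradient: |∂Z/∂n| = 60 m / 187000 m = 3.21×10⁻⁴
On a pressure surface, geostrophic balance gives V_g = (g/f)|∂Z/∂n|:
V_g = 9.81 × 3.21×10⁻⁴ / 7.94×10⁻⁵ = 39.6 m/s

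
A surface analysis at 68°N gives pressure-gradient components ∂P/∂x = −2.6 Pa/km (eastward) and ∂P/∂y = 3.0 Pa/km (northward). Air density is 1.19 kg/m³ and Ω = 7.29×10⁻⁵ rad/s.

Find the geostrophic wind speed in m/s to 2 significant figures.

Coriolis parameter at 68°N:
f = 2Ω sin φ = 2 × 7.29×10⁻⁵ × sin 68° = 1.35×10⁻⁴ s⁻¹
Component geostrophic relations (x east, y north):
u_g = −(1/(fρ)) ∂P/∂y,  v_g = (1/(fρ)) ∂P/∂x
u_g = −(3.0×10⁻³)/(1.35×10⁻⁴ × 1.19) = −18.6 m/s;  v_g = (−2.6×10⁻³)/(1.35×10⁻⁴ × 1.19) = −16.2 m/s
|V_g| = √(u_g² + v_g²) = 24.7 m/s

25 m/s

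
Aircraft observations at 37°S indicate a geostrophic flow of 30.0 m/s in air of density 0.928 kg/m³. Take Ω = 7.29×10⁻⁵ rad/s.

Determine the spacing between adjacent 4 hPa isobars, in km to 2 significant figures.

160 km

Coriolis parameter at 37°S:
f = 2Ω sin φ = 2 × 7.29×10⁻⁵ × sin 37° = 8.77×10⁻⁵ s⁻¹
Geostrophic balance rearranged: |∂P/∂n| = f ρ V_g
|∂P/∂n| = 8.77×10⁻⁵ × 0.928 × 30.0 = 2.44×10⁻³ Pa/m
Isobar spacing: Δn = ΔP/|∂P/∂n| = 400 Pa / 2.44×10⁻³ Pa/m = 163746 m ≈ 160 km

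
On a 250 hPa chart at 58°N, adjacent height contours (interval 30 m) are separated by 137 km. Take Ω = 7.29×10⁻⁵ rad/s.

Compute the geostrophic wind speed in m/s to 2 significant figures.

17 m/s

Coriolis parameter at 58°N:
f = 2Ω sin φ = 2 × 7.29×10⁻⁵ × sin 58° = 1.24×10⁻⁴ s⁻¹
Height gradient: |∂Z/∂n| = 30 m / 137000 m = 2.19×10⁻⁴
On a pressure surface, geostrophic balance gives V_g = (g/f)|∂Z/∂n|:
V_g = 9.81 × 2.19×10⁻⁴ / 1.24×10⁻⁴ = 17.4 m/s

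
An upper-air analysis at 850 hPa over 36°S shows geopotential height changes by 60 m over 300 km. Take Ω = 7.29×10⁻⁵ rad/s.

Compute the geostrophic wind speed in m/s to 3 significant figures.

22.9 m/s

Coriolis parameter at 36°S:
f = 2Ω sin φ = 2 × 7.29×10⁻⁵ × sin 36° = 8.57×10⁻⁵ s⁻¹
Height gradient: |∂Z/∂n| = 60 m / 300000 m = 2.00×10⁻⁴
On a pressure surface, geostrophic balance gives V_g = (g/f)|∂Z/∂n|:
V_g = 9.81 × 2.00×10⁻⁴ / 8.57×10⁻⁵ = 22.9 m/s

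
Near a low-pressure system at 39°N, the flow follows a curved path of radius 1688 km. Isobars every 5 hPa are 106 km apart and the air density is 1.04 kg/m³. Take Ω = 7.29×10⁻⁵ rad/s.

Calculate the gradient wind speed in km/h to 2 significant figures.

Coriolis parameter at 39°N:
f = 2Ω sin φ = 2 × 7.29×10⁻⁵ × sin 39° = 9.18×10⁻⁵ s⁻¹
Pressure gradient: |∂P/∂n| = 500 Pa / 106000 m = 4.72×10⁻³ Pa/m
Geostrophic speed: V_g = |∂P/∂n|/(fρ) = 4.72×10⁻³/(9.18×10⁻⁵ × 1.04) = 49.4 m/s
Around a low, centrifugal force acts outward with Coriolis, so pressure-gradient force balances both:
(1/ρ)|∂P/∂n| = fV + V²/R  →  V² + fR·V − fR·V_g = 0
With fR = 9.18×10⁻⁵ × 1688×10³ m = 155 m/s:
V = [−fR + √((fR)² + 4 fR V_g)]/2 = [−155 + √(155² + 4×155×49.4)]/2 = 39.4 m/s
Subgeostrophic (V < V_g = 49.4 m/s), as expected around a low.
Converting: 39.4 m/s × 3.6 = 140 km/h

140 km/h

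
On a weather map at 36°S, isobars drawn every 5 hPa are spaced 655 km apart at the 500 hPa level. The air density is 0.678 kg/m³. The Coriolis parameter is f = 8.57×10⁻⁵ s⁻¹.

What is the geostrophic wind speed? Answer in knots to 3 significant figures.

25.5 knots

Pressure gradient: |∂P/∂n| = 500 Pa / 655000 m = 7.63×10⁻⁴ Pa/m
Geostrophic balance (pressure-gradient force = Coriolis force):
V_g = (1/(fρ)) |∂P/∂n| = 7.63×10⁻⁴ / (8.57×10⁻⁵ × 0.678) = 13.1 m/s
Converting: 13.1 m/s × 1.944 = 25.5 knots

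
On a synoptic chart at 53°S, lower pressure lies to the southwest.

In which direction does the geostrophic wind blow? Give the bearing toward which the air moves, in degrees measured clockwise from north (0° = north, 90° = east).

The pressure-gradient force points toward the southwest (bearing 225°).
Geostrophic balance: in the Southern Hemisphere the Coriolis force deflects motion to the left, so the geostrophic wind blows 90° to the left of the pressure-gradient force (low pressure on the right).
Rotating 225° by 90° counterclockwise gives 135° — the wind blows toward the southeast.

135°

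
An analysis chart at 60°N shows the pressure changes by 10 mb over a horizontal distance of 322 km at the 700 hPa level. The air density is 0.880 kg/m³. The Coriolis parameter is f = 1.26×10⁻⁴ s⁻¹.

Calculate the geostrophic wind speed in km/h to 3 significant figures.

Pressure gradient: |∂P/∂n| = 1000 Pa / 322000 m = 3.11×10⁻³ Pa/m
Geostrophic balance (pressure-gradient force = Coriolis force):
V_g = (1/(fρ)) |∂P/∂n| = 3.11×10⁻³ / (1.26×10⁻⁴ × 0.880) = 28.0 m/s
Converting: 28.0 m/s × 3.6 = 101 km/h

101 km/h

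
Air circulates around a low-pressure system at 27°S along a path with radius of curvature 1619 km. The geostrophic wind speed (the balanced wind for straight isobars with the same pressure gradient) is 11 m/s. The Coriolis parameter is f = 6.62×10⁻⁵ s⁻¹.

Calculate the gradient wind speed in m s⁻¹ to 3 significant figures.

10.1 m s⁻¹

Around a low, centrifugal force acts outward with Coriolis, so pressure-gradient force balances both:
(1/ρ)|∂P/∂n| = fV + V²/R  →  V² + fR·V − fR·V_g = 0
With fR = 6.62×10⁻⁵ × 1619×10³ m = 107 m/s:
V = [−fR + √((fR)² + 4 fR V_g)]/2 = [−107 + √(107² + 4×107×11)]/2 = 10.1 m/s
Subgeostrophic (V < V_g = 11 m/s), as expected around a low.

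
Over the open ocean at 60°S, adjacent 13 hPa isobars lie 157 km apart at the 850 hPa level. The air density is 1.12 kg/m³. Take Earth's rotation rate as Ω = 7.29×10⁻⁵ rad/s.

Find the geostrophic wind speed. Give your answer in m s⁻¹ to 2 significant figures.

Coriolis parameter at 60°S:
f = 2Ω sin φ = 2 × 7.29×10⁻⁵ × sin 60° = 1.26×10⁻⁴ s⁻¹
Pressure gradient: |∂P/∂n| = 1300 Pa / 157000 m = 8.28×10⁻³ Pa/m
Geostrophic balance (pressure-gradient force = Coriolis force):
V_g = (1/(fρ)) |∂P/∂n| = 8.28×10⁻³ / (1.26×10⁻⁴ × 1.12) = 58.6 m/s

59 m s⁻¹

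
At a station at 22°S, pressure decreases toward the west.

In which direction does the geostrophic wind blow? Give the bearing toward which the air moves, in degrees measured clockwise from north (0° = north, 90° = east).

180°

The pressure-gradient force points toward the west (bearing 270°).
Geostrophic balance: in the Southern Hemisphere the Coriolis force deflects motion to the left, so the geostrophic wind blows 90° to the left of the pressure-gradient force (low pressure on the right).
Rotating 270° by 90° counterclockwise gives 180° — the wind blows toward the south.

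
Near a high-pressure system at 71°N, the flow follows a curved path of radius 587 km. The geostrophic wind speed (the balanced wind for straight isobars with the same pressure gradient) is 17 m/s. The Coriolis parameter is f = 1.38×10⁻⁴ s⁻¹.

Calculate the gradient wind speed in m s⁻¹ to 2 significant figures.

Around a high, pressure-gradient force acts outward with centrifugal, so Coriolis balances both:
fV = (1/ρ)|∂P/∂n| + V²/R  →  V² − fR·V + fR·V_g = 0
With fR = 1.38×10⁻⁴ × 587×10³ m = 81.0 m/s:
V = [fR − √((fR)² − 4 fR V_g)]/2 = [81.0 − √(81.0² − 4×81.0×17)]/2 = 24.3 m/s
Supergeostrophic (V > V_g = 17 m/s), as expected around a high.

24 m s⁻¹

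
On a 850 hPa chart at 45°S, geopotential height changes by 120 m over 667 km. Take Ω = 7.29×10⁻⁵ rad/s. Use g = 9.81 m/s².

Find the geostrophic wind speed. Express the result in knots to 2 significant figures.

33 knots

Coriolis parameter at 45°S:
f = 2Ω sin φ = 2 × 7.29×10⁻⁵ × sin 45° = 1.03×10⁻⁴ s⁻¹
Height gradient: |∂Z/∂n| = 120 m / 667000 m = 1.80×10⁻⁴
On a pressure surface, geostrophic balance gives V_g = (g/f)|∂Z/∂n|:
V_g = 9.81 × 1.80×10⁻⁴ / 1.03×10⁻⁴ = 17.1 m/s
Converting: 17.1 m/s × 1.944 = 33 knots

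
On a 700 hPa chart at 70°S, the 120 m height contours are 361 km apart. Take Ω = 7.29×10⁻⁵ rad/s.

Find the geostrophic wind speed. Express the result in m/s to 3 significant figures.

23.8 m/s

Coriolis parameter at 70°S:
f = 2Ω sin φ = 2 × 7.29×10⁻⁵ × sin 70° = 1.37×10⁻⁴ s⁻¹
Height gradient: |∂Z/∂n| = 120 m / 361000 m = 3.32×10⁻⁴
On a pressure surface, geostrophic balance gives V_g = (g/f)|∂Z/∂n|:
V_g = 9.81 × 3.32×10⁻⁴ / 1.37×10⁻⁴ = 23.8 m/s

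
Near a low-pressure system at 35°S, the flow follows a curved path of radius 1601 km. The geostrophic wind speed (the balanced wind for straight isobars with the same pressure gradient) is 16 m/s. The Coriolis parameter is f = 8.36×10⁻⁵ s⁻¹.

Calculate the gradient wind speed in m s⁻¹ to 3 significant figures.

Around a low, centrifugal force acts outward with Coriolis, so pressure-gradient force balances both:
(1/ρ)|∂P/∂n| = fV + V²/R  →  V² + fR·V − fR·V_g = 0
With fR = 8.36×10⁻⁵ × 1601×10³ m = 134 m/s:
V = [−fR + √((fR)² + 4 fR V_g)]/2 = [−134 + √(134² + 4×134×16)]/2 = 14.4 m/s
Subgeostrophic (V < V_g = 16 m/s), as expected around a low.

14.4 m s⁻¹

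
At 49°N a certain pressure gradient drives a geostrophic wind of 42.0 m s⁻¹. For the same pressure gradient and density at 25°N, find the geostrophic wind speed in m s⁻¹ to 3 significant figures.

75.0 m s⁻¹

With the same pressure gradient and density, V_g ∝ 1/f ∝ 1/sin φ.
V₂ = V₁ · sin φ₁ / sin φ₂ = 42.0 × sin 49° / sin 25°
V₂ = 42.0 × 0.7547/0.4226 = 75.0 m s⁻¹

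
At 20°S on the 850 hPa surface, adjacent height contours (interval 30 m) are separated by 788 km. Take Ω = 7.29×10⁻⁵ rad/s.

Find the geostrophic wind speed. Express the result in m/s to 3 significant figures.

7.49 m/s

Coriolis parameter at 20°S:
f = 2Ω sin φ = 2 × 7.29×10⁻⁵ × sin 20° = 4.99×10⁻⁵ s⁻¹
Height gradient: |∂Z/∂n| = 30 m / 788000 m = 3.81×10⁻⁵
On a pressure surface, geostrophic balance gives V_g = (g/f)|∂Z/∂n|:
V_g = 9.81 × 3.81×10⁻⁵ / 4.99×10⁻⁵ = 7.49 m/s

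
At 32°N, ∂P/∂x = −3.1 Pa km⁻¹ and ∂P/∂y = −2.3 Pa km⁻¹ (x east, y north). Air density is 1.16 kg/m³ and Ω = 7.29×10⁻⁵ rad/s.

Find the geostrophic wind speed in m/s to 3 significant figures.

Coriolis parameter at 32°N:
f = 2Ω sin φ = 2 × 7.29×10⁻⁵ × sin 32° = 7.73×10⁻⁵ s⁻¹
Component geostrophic relations (x east, y north):
u_g = −(1/(fρ)) ∂P/∂y,  v_g = (1/(fρ)) ∂P/∂x
u_g = −(−2.3×10⁻³)/(7.73×10⁻⁵ × 1.16) = 25.7 m/s;  v_g = (−3.1×10⁻³)/(7.73×10⁻⁵ × 1.16) = −34.6 m/s
|V_g| = √(u_g² + v_g²) = 43.1 m/s

43.1 m/s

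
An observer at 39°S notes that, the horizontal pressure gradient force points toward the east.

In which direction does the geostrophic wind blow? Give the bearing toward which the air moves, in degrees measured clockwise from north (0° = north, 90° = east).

The pressure-gradient force points toward the east (bearing 090°).
Geostrophic balance: in the Southern Hemisphere the Coriolis force deflects motion to the left, so the geostrophic wind blows 90° to the left of the pressure-gradient force (low pressure on the right).
Rotating 090° by 90° counterclockwise gives 000° — the wind blows toward the north.

000°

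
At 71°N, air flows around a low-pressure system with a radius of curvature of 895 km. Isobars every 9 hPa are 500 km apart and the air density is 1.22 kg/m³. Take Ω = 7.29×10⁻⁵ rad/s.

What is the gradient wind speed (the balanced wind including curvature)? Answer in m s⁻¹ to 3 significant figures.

9.91 m s⁻¹

Coriolis parameter at 71°N:
f = 2Ω sin φ = 2 × 7.29×10⁻⁵ × sin 71° = 1.38×10⁻⁴ s⁻¹
Pressure gradient: |∂P/∂n| = 900 Pa / 500000 m = 1.80×10⁻³ Pa/m
Geostrophic speed: V_g = |∂P/∂n|/(fρ) = 1.80×10⁻³/(1.38×10⁻⁴ × 1.22) = 10.7 m/s
Around a low, centrifugal force acts outward with Coriolis, so pressure-gradient force balances both:
(1/ρ)|∂P/∂n| = fV + V²/R  →  V² + fR·V − fR·V_g = 0
With fR = 1.38×10⁻⁴ × 895×10³ m = 123 m/s:
V = [−fR + √((fR)² + 4 fR V_g)]/2 = [−123 + √(123² + 4×123×10.7)]/2 = 9.91 m/s
Subgeostrophic (V < V_g = 10.7 m/s), as expected around a low.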